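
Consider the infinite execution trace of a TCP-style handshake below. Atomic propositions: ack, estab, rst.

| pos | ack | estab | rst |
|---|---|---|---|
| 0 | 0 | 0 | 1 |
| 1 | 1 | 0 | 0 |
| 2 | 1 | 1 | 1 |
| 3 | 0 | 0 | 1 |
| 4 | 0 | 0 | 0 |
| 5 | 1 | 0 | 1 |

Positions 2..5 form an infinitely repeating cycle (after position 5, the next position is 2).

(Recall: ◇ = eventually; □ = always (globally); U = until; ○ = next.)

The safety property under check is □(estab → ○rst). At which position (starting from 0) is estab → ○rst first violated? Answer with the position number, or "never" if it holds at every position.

estab → ○rst holds at every position 0..5, and those are all the positions the trace ever visits, so the invariant □(estab → ○rst) is never violated.

never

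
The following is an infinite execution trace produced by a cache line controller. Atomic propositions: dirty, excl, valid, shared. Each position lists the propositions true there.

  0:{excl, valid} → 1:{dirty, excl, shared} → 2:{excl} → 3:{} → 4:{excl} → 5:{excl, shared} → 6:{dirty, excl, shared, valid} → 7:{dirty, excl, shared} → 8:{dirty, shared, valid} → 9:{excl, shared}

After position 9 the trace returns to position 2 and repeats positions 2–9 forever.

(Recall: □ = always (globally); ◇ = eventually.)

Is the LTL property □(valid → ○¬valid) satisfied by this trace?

valid → ○¬valid holds at every position 0..9, and those are all positions ever visited, so □(valid → ○¬valid) holds.
Positions where valid holds: 0, 6, 8.
Check ○¬valid at each: 0→ok, 6→ok, 8→ok.

Satisfied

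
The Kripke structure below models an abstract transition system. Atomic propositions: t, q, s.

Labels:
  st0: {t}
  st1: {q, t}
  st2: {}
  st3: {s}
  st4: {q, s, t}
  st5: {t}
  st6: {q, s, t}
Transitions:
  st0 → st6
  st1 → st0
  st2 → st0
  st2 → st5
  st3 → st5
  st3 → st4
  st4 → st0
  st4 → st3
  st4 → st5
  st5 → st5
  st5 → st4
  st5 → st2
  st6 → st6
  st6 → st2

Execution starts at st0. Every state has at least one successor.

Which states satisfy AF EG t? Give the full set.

States satisfying EG t: {st0, st1, st4, st5, st6}.
States satisfying AF EG t: {st0, st1, st2, st3, st4, st5, st6}.

{st0, st1, st2, st3, st4, st5, st6}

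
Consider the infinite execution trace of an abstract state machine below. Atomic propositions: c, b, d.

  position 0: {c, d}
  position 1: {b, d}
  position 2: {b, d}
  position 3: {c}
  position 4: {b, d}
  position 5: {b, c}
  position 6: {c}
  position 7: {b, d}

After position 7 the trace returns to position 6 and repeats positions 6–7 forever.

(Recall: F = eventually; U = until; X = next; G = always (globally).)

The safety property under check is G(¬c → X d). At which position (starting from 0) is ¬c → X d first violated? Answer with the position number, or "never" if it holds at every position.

Check ¬c → X d at each position in order: 0 ✓, 1 ✓.
At position 2 the labels are {b, d} and the next position 3 has {c}, so ¬c → X d is false there. This is the first violation.

2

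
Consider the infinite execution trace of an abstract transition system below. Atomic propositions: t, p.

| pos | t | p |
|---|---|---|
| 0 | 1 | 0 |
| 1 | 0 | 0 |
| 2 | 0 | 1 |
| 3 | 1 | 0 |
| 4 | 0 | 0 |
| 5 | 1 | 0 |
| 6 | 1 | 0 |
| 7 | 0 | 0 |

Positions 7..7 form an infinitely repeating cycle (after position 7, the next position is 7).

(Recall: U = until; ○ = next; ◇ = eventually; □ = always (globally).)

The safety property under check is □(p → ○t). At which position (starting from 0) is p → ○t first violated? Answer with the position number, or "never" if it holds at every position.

never

p → ○t holds at every position 0..7, and those are all the positions the trace ever visits, so the invariant □(p → ○t) is never violated.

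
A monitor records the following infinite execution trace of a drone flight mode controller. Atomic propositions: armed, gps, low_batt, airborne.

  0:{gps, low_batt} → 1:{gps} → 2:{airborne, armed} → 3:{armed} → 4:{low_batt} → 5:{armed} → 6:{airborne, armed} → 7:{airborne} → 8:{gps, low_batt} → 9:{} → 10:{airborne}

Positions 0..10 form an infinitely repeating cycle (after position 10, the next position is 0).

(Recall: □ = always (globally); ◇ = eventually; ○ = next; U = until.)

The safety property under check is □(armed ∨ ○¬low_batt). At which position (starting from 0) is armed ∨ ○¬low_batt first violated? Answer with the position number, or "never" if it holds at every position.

7

Check armed ∨ ○¬low_batt at each position in order: 0 ✓, 1 ✓, 2 ✓, 3 ✓, 4 ✓, 5 ✓, 6 ✓.
At position 7 the labels are {airborne} and the next position 8 has {gps, low_batt}, so armed ∨ ○¬low_batt is false there. This is the first violation.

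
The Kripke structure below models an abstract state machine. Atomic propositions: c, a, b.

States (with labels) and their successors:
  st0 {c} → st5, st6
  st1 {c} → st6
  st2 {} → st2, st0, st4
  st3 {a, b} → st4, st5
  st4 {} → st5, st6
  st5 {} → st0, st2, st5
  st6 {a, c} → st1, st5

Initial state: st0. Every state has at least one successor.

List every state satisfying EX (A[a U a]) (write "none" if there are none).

States satisfying A[a U a]: {st3, st6}.
States satisfying EX (A[a U a]): {st0, st1, st4}.

{st0, st1, st4}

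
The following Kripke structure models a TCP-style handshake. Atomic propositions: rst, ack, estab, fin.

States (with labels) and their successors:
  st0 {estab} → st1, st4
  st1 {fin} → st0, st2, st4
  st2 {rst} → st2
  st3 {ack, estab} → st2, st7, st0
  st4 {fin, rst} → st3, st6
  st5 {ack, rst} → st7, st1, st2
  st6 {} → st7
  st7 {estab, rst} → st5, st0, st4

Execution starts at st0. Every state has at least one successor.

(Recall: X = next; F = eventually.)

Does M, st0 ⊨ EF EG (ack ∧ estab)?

Violated

States satisfying EG (ack ∧ estab): ∅.
States satisfying EF EG (ack ∧ estab): ∅.
No suitable path/successor from st0 witnesses the formula.
st0 ∉ Sat(EF EG (ack ∧ estab)).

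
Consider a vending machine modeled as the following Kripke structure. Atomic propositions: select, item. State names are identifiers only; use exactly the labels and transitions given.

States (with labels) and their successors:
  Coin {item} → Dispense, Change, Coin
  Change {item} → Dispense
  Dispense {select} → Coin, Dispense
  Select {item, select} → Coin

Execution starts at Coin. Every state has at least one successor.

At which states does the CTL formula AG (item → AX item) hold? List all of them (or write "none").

States satisfying item → AX item: {Dispense, Select}.
States satisfying AG (item → AX item): ∅.

none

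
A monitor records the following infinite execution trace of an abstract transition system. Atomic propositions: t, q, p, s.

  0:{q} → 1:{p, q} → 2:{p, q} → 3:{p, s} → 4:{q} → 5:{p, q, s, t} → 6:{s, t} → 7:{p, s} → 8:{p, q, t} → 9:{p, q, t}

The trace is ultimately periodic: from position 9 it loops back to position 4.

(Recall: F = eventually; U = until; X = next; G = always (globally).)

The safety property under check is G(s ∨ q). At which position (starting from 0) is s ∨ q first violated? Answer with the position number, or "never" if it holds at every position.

never

s ∨ q holds at every position 0..9, and those are all the positions the trace ever visits, so the invariant G(s ∨ q) is never violated.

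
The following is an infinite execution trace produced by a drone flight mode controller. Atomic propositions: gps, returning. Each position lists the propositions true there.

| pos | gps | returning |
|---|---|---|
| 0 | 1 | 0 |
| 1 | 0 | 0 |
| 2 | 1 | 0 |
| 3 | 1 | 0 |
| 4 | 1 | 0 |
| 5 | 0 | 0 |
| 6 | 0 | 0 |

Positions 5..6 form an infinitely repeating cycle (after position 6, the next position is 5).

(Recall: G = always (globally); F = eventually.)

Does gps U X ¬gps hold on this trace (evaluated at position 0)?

Holds

Walking from position 0: X ¬gps first holds at position 0, and gps holds at every earlier position along the way, so gps U X ¬gps holds.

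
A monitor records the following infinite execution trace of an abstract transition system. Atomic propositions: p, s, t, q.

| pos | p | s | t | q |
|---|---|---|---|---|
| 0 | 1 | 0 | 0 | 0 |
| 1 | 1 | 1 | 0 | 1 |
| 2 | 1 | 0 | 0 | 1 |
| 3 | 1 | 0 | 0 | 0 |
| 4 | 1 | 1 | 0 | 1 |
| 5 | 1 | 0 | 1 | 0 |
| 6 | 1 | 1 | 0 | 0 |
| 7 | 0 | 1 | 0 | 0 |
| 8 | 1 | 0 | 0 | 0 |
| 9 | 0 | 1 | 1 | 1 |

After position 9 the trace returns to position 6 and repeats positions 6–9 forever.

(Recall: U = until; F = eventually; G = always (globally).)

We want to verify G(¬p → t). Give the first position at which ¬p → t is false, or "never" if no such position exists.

7

Check ¬p → t at each position in order: 0 ✓, 1 ✓, 2 ✓, 3 ✓, 4 ✓, 5 ✓, 6 ✓.
At position 7 the labels are {s}, so ¬p → t is false there. This is the first violation.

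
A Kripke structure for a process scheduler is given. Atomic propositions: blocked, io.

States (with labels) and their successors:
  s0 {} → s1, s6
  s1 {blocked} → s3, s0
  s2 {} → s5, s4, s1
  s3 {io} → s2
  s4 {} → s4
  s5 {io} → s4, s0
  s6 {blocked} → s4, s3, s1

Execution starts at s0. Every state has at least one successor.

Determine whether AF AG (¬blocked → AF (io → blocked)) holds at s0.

Satisfied

States satisfying AG (¬blocked → AF (io → blocked)): {s0, s1, s2, s3, s4, s5, s6}.
States satisfying AF AG (¬blocked → AF (io → blocked)): {s0, s1, s2, s3, s4, s5, s6}.
s0 ∈ Sat(AF AG (¬blocked → AF (io → blocked))).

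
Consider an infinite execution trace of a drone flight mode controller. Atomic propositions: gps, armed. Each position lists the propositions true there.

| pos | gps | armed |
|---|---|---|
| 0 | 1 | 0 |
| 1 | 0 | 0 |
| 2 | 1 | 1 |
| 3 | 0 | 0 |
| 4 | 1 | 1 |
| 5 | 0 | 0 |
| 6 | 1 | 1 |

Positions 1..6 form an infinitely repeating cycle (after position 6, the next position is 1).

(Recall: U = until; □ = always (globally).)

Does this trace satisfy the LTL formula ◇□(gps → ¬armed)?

Violated

□(gps → ¬armed) is false at every position 0..6, so it never becomes true and ◇□(gps → ¬armed) fails.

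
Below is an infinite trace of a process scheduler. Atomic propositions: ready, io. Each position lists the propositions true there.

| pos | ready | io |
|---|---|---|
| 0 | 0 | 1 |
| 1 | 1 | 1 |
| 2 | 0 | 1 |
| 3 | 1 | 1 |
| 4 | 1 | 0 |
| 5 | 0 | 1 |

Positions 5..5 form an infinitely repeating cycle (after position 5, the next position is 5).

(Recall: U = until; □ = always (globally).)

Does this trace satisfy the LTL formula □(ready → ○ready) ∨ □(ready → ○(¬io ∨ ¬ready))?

Holds

ready → ○ready must hold at every position from 0 onward. It fails at position 1, so □(ready → ○ready) is false.
Positions where ready holds: 1, 3, 4.
Check ○ready at each: 1→fails, 3→ok, 4→fails.
ready → ○(¬io ∨ ¬ready) holds at every position 0..5, and those are all positions ever visited, so □(ready → ○(¬io ∨ ¬ready)) holds.
Positions where ready holds: 1, 3, 4.
Check ○(¬io ∨ ¬ready) at each: 1→ok, 3→ok, 4→ok.
At position 0: □(ready → ○ready) is false; □(ready → ○(¬io ∨ ¬ready)) is true; so □(ready → ○ready) ∨ □(ready → ○(¬io ∨ ¬ready)) is true.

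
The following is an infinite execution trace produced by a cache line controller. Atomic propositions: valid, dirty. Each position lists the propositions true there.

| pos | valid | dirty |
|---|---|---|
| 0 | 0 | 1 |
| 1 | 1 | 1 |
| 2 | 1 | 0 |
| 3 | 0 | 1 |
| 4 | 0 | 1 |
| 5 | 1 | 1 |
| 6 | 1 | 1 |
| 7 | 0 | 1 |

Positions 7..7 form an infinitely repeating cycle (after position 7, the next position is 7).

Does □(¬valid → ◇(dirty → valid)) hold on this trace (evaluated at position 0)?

¬valid → ◇(dirty → valid) must hold at every position from 0 onward. It fails at position 7, so □(¬valid → ◇(dirty → valid)) is false.
Positions where ¬valid holds: 0, 3, 4, 7.
Check ◇(dirty → valid) at each: 0→ok, 3→ok, 4→ok, 7→fails.

Does not hold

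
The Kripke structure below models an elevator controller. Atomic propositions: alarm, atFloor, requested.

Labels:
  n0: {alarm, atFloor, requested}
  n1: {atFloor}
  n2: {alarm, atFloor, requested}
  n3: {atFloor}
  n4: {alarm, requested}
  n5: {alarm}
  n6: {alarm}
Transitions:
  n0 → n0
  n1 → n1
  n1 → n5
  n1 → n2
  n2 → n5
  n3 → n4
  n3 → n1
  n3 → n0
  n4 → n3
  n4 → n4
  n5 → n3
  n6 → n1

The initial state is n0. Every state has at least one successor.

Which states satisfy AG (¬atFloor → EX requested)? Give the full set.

{n0}

States satisfying ¬atFloor → EX requested: {n0, n1, n2, n3, n4}.
States satisfying AG (¬atFloor → EX requested): {n0}.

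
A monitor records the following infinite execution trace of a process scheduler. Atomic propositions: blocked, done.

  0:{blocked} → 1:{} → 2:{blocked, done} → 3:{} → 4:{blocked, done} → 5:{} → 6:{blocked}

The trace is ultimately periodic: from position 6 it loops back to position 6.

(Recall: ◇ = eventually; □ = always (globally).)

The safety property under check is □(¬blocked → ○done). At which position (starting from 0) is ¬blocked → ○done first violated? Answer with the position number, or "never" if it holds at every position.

5

Check ¬blocked → ○done at each position in order: 0 ✓, 1 ✓, 2 ✓, 3 ✓, 4 ✓.
At position 5 the labels are {} and the next position 6 has {blocked}, so ¬blocked → ○done is false there. This is the first violation.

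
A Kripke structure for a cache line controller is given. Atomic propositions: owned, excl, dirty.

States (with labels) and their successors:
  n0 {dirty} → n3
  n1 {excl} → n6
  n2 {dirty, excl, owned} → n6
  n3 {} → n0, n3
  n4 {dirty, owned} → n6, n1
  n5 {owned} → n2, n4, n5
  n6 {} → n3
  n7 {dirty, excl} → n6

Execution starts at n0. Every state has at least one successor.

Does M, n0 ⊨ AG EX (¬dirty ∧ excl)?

States satisfying EX (¬dirty ∧ excl): {n4}.
States satisfying AG EX (¬dirty ∧ excl): ∅.
n0 is reachable from n0 and violates EX (¬dirty ∧ excl), so AG fails at n0.
n0 ∉ Sat(AG EX (¬dirty ∧ excl)).

No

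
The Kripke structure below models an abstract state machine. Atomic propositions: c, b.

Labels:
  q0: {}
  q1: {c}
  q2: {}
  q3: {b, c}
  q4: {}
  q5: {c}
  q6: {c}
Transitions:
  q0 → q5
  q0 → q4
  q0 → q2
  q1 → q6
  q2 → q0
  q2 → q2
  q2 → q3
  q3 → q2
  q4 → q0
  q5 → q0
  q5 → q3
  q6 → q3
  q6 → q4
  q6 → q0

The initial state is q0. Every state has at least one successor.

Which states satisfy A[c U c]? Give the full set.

{q1, q3, q5, q6}

States satisfying c: {q1, q3, q5, q6}.
States satisfying A[c U c]: {q1, q3, q5, q6}.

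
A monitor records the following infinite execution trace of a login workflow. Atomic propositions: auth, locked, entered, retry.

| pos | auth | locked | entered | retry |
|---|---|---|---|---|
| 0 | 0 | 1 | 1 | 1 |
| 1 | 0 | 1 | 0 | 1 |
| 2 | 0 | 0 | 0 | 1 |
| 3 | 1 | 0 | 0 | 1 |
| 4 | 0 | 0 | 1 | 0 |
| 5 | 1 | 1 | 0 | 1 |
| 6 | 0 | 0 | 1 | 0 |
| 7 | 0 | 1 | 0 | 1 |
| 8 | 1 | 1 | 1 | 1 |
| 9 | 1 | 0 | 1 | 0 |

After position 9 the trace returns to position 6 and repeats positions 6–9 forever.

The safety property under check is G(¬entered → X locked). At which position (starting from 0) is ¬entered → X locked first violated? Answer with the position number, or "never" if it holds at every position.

Check ¬entered → X locked at each position in order: 0 ✓.
At position 1 the labels are {locked, retry} and the next position 2 has {retry}, so ¬entered → X locked is false there. This is the first violation.

1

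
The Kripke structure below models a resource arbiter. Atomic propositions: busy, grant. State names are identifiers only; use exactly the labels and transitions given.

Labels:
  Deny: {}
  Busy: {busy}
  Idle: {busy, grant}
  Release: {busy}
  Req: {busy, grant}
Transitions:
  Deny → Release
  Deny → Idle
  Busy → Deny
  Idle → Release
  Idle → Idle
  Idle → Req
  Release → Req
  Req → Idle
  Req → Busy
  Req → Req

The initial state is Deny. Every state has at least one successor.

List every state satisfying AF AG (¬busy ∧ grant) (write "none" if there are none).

none

States satisfying AG (¬busy ∧ grant): ∅.
States satisfying AF AG (¬busy ∧ grant): ∅.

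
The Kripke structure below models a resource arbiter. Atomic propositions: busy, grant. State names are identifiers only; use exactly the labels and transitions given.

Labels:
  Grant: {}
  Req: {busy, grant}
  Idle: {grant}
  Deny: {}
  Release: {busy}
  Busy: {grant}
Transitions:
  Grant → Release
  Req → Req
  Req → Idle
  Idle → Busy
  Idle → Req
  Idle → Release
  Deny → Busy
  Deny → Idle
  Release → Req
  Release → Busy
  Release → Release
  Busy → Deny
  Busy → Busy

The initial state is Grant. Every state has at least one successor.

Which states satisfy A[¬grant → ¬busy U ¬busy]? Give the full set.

{Grant, Idle, Deny, Busy}

States satisfying ¬grant → ¬busy: {Grant, Req, Idle, Deny, Busy}.
States satisfying ¬busy: {Grant, Idle, Deny, Busy}.
States satisfying A[¬grant → ¬busy U ¬busy]: {Grant, Idle, Deny, Busy}.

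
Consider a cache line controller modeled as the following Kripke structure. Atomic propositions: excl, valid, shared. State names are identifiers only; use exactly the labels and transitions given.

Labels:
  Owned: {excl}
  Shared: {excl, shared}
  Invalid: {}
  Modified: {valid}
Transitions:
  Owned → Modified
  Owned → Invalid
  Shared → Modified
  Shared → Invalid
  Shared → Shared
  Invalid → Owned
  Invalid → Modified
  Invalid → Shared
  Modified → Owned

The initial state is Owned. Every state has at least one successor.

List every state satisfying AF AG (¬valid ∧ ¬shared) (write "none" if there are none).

States satisfying AG (¬valid ∧ ¬shared): ∅.
States satisfying AF AG (¬valid ∧ ¬shared): ∅.

none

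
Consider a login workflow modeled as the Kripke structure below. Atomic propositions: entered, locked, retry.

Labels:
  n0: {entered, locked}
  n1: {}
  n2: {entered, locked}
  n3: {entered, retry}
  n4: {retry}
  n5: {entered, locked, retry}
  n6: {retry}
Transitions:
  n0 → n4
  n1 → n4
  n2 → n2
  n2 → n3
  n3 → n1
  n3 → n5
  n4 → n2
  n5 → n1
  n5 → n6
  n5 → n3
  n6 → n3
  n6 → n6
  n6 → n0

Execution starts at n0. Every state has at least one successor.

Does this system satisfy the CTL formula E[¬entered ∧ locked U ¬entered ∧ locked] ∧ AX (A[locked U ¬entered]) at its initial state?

No

States satisfying ¬entered ∧ locked: ∅.
States satisfying E[¬entered ∧ locked U ¬entered ∧ locked]: ∅.
States satisfying A[locked U ¬entered]: {n0, n1, n4, n6}.
States satisfying AX (A[locked U ¬entered]): {n0, n1}.
States satisfying E[¬entered ∧ locked U ¬entered ∧ locked] ∧ AX (A[locked U ¬entered]): ∅.
n0 ∉ Sat(E[¬entered ∧ locked U ¬entered ∧ locked] ∧ AX (A[locked U ¬entered])).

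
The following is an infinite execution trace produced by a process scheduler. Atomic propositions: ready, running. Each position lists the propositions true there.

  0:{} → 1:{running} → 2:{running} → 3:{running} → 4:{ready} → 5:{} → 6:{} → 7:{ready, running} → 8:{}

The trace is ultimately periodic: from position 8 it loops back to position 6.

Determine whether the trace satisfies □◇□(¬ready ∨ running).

Yes

◇□(¬ready ∨ running) holds at every position 0..8, and those are all positions ever visited, so □◇□(¬ready ∨ running) holds.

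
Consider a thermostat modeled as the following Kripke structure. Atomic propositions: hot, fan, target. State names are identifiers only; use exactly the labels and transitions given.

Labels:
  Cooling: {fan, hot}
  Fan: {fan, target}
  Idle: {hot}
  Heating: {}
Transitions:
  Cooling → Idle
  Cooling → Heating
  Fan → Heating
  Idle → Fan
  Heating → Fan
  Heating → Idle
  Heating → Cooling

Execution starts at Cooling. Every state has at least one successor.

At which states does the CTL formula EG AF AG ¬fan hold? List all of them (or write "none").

none

States satisfying AF AG ¬fan: ∅.
States satisfying EG AF AG ¬fan: ∅.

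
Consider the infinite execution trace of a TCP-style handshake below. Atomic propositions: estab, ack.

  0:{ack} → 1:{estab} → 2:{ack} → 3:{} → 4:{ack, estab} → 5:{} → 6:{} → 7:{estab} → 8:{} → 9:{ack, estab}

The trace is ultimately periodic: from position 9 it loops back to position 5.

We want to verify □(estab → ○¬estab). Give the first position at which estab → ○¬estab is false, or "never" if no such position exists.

never

estab → ○¬estab holds at every position 0..9, and those are all the positions the trace ever visits, so the invariant □(estab → ○¬estab) is never violated.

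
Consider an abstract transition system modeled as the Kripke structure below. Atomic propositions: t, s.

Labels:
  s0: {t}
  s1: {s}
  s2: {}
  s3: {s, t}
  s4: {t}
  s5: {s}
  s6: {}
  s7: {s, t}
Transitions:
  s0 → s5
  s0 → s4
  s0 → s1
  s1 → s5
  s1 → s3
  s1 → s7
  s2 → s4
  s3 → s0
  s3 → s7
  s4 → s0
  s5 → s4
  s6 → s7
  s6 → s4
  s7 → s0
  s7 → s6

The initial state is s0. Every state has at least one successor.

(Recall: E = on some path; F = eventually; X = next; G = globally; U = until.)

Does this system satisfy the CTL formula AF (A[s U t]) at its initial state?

States satisfying A[s U t]: {s0, s1, s3, s4, s5, s7}.
States satisfying AF (A[s U t]): {s0, s1, s2, s3, s4, s5, s6, s7}.
s0 ∈ Sat(AF (A[s U t])).

Holds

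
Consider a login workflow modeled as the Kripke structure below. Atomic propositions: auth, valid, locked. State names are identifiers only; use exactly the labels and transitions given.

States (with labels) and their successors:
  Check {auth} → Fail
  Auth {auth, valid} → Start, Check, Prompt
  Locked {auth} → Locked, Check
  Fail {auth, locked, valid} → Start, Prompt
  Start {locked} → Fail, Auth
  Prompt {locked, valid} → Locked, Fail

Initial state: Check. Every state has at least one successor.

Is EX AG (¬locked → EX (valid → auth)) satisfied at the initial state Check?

Holds

States satisfying AG (¬locked → EX (valid → auth)): {Check, Auth, Locked, Fail, Start, Prompt}.
States satisfying EX AG (¬locked → EX (valid → auth)): {Check, Auth, Locked, Fail, Start, Prompt}.
Check ∈ Sat(EX AG (¬locked → EX (valid → auth))).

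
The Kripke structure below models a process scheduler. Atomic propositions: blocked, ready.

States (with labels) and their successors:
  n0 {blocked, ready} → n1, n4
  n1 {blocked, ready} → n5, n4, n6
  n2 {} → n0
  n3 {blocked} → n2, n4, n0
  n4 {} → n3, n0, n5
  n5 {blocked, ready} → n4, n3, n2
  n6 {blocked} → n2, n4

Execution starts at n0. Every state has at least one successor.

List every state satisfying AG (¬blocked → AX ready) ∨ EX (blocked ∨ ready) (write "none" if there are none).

{n0, n1, n2, n3, n4, n5}

States satisfying ¬blocked → AX ready: {n0, n1, n2, n3, n5, n6}.
States satisfying AG (¬blocked → AX ready): ∅.
States satisfying blocked ∨ ready: {n0, n1, n3, n5, n6}.
States satisfying EX (blocked ∨ ready): {n0, n1, n2, n3, n4, n5}.
States satisfying AG (¬blocked → AX ready) ∨ EX (blocked ∨ ready): {n0, n1, n2, n3, n4, n5}.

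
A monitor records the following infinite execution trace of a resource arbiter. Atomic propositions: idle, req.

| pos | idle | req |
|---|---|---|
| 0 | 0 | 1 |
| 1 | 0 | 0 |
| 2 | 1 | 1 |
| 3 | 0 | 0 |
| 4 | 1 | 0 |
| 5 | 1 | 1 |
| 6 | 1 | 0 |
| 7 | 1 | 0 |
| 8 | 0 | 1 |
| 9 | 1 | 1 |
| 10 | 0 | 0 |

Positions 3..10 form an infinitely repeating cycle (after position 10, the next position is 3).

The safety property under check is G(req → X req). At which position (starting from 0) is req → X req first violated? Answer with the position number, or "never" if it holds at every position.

0

At position 0 the labels are {req} and the next position 1 has {}, so req → X req is false there. This is the first violation.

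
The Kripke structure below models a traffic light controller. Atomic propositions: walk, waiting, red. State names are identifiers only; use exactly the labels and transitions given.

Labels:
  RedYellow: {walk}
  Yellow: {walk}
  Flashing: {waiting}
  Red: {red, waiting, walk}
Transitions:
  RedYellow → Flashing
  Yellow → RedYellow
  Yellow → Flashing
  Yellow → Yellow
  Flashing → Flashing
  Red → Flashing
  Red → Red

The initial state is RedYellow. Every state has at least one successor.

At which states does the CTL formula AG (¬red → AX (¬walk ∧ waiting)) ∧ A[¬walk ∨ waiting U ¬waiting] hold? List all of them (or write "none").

States satisfying ¬red → AX (¬walk ∧ waiting): {RedYellow, Flashing, Red}.
States satisfying AG (¬red → AX (¬walk ∧ waiting)): {RedYellow, Flashing, Red}.
States satisfying ¬walk ∨ waiting: {Flashing, Red}.
States satisfying ¬waiting: {RedYellow, Yellow}.
States satisfying A[¬walk ∨ waiting U ¬waiting]: {RedYellow, Yellow}.
States satisfying AG (¬red → AX (¬walk ∧ waiting)) ∧ A[¬walk ∨ waiting U ¬waiting]: {RedYellow}.

{RedYellow}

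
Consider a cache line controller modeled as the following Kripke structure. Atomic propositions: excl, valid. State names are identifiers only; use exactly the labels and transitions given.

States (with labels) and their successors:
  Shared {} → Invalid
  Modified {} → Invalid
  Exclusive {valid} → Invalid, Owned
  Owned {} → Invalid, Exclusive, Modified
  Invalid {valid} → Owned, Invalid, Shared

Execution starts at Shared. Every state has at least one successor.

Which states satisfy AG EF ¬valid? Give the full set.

{Shared, Modified, Exclusive, Owned, Invalid}

States satisfying EF ¬valid: {Shared, Modified, Exclusive, Owned, Invalid}.
States satisfying AG EF ¬valid: {Shared, Modified, Exclusive, Owned, Invalid}.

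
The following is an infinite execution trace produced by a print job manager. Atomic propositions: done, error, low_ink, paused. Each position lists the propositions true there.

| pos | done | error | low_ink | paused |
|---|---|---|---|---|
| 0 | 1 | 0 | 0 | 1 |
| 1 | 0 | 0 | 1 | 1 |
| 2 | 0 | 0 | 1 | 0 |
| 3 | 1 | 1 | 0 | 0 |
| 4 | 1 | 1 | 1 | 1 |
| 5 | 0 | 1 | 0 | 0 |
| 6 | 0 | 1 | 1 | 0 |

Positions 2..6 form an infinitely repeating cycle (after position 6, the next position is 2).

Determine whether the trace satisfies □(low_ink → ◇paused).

Satisfied

low_ink → ◇paused holds at every position 0..6, and those are all positions ever visited, so □(low_ink → ◇paused) holds.
Positions where low_ink holds: 1, 2, 4, 6.
Check ◇paused at each: 1→ok, 2→ok, 4→ok, 6→ok.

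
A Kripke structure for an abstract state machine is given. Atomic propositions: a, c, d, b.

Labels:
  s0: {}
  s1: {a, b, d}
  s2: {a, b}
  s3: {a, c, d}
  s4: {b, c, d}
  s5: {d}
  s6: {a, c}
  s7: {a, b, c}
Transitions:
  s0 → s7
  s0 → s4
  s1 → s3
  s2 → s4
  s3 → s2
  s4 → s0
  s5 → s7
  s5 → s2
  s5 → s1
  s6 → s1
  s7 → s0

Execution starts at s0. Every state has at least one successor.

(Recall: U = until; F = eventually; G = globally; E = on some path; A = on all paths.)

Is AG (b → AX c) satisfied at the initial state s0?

Violated

States satisfying b → AX c: {s0, s1, s2, s3, s5, s6}.
States satisfying AG (b → AX c): ∅.
s4 is reachable from s0 and violates b → AX c, so AG fails at s0.
s0 ∉ Sat(AG (b → AX c)).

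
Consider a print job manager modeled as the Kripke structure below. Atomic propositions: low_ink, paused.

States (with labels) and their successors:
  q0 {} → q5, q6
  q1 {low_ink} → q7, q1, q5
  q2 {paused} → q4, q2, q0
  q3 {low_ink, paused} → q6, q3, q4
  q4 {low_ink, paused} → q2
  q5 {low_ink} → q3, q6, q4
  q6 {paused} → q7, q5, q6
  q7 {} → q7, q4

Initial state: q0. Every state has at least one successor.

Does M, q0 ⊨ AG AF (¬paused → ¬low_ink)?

Satisfied

States satisfying AF (¬paused → ¬low_ink): {q0, q2, q3, q4, q5, q6, q7}.
States satisfying AG AF (¬paused → ¬low_ink): {q0, q2, q3, q4, q5, q6, q7}.
Every state reachable from q0 satisfies AF (¬paused → ¬low_ink).
q0 ∈ Sat(AG AF (¬paused → ¬low_ink)).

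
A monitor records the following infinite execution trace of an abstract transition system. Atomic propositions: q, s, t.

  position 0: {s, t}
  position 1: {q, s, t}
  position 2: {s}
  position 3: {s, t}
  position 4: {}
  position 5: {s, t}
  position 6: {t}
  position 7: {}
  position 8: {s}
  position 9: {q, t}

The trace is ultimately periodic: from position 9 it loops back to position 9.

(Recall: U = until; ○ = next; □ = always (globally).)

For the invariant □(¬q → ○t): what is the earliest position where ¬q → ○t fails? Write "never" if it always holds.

3

Check ¬q → ○t at each position in order: 0 ✓, 1 ✓, 2 ✓.
At position 3 the labels are {s, t} and the next position 4 has {}, so ¬q → ○t is false there. This is the first violation.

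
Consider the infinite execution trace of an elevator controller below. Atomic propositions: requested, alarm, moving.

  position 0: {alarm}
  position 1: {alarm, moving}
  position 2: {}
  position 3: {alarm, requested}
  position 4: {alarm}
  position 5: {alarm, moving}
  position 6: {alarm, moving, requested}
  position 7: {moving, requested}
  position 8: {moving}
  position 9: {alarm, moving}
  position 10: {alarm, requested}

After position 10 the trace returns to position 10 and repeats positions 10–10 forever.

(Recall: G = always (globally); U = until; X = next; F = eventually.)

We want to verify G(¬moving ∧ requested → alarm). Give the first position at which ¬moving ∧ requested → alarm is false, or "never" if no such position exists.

never

¬moving ∧ requested → alarm holds at every position 0..10, and those are all the positions the trace ever visits, so the invariant G(¬moving ∧ requested → alarm) is never violated.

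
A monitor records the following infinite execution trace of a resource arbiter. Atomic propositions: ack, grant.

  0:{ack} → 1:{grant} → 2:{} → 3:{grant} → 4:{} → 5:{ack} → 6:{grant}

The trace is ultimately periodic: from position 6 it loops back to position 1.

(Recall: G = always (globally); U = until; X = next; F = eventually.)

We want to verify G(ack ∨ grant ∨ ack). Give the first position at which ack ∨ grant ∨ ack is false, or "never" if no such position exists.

Check ack ∨ grant ∨ ack at each position in order: 0 ✓, 1 ✓.
At position 2 the labels are {}, so ack ∨ grant ∨ ack is false there. This is the first violation.

2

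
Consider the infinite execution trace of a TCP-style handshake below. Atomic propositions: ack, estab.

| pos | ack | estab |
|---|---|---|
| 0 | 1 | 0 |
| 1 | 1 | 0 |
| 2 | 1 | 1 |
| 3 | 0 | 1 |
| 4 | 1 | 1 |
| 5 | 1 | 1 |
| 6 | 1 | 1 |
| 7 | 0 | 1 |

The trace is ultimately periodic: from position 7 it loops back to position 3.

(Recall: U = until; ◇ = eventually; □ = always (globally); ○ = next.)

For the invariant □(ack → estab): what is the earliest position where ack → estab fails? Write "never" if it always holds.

At position 0 the labels are {ack}, so ack → estab is false there. This is the first violation.

0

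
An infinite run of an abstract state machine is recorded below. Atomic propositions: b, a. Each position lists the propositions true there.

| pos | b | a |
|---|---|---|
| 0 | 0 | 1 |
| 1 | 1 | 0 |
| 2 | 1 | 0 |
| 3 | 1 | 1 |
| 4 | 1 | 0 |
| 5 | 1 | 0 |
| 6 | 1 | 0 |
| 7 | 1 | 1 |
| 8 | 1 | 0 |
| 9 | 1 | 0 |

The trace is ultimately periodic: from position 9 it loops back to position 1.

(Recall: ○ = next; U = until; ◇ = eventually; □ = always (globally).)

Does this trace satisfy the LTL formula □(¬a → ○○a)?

Violated

¬a → ○○a must hold at every position from 0 onward. It fails at position 2, so □(¬a → ○○a) is false.
Positions where ¬a holds: 1, 2, 4, 5, 6, 8, 9.
Check ○○a at each: 1→ok, 2→fails, 4→fails, 5→ok, 6→fails, 8→fails, 9→fails.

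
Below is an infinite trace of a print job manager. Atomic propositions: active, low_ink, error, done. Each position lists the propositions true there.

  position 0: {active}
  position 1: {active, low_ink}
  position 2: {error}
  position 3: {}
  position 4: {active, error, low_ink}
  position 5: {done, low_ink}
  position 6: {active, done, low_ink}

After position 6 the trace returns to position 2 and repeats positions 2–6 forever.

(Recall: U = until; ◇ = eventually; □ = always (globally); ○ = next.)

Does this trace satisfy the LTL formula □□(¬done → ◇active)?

□(¬done → ◇active) holds at every position 0..6, and those are all positions ever visited, so □□(¬done → ◇active) holds.

Holds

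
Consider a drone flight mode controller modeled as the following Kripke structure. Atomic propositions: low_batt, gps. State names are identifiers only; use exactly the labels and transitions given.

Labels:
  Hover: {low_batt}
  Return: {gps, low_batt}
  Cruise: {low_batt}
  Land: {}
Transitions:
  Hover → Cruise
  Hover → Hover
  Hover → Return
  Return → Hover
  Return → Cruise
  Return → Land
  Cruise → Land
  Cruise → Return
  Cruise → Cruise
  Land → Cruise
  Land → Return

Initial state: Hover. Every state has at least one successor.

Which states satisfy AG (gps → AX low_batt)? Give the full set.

States satisfying gps → AX low_batt: {Hover, Cruise, Land}.
States satisfying AG (gps → AX low_batt): ∅.

none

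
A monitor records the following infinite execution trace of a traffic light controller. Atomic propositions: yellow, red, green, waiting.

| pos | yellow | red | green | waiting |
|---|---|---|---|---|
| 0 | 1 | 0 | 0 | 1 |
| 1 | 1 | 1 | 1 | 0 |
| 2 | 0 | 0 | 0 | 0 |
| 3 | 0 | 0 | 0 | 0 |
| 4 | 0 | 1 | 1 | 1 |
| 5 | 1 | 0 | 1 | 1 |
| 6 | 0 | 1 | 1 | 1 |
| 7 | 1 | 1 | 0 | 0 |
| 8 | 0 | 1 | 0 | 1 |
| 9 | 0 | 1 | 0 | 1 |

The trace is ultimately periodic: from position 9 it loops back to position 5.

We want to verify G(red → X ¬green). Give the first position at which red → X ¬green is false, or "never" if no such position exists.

4

Check red → X ¬green at each position in order: 0 ✓, 1 ✓, 2 ✓, 3 ✓.
At position 4 the labels are {green, red, waiting} and the next position 5 has {green, waiting, yellow}, so red → X ¬green is false there. This is the first violation.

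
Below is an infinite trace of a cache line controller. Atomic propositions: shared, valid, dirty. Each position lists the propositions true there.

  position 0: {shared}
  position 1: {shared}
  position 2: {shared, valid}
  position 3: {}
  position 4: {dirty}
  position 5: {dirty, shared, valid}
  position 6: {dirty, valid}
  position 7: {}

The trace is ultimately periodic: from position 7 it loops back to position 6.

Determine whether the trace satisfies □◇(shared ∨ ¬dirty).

◇(shared ∨ ¬dirty) holds at every position 0..7, and those are all positions ever visited, so □◇(shared ∨ ¬dirty) holds.

Holds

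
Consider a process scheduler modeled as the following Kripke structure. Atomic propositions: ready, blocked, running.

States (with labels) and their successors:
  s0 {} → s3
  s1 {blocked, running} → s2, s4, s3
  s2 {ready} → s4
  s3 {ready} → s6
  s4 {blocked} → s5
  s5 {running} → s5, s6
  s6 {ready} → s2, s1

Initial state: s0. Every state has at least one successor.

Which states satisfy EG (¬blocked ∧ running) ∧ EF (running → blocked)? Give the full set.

{s5}

States satisfying ¬blocked ∧ running: {s5}.
States satisfying EG (¬blocked ∧ running): {s5}.
States satisfying running → blocked: {s0, s1, s2, s3, s4, s6}.
States satisfying EF (running → blocked): {s0, s1, s2, s3, s4, s5, s6}.
States satisfying EG (¬blocked ∧ running) ∧ EF (running → blocked): {s5}.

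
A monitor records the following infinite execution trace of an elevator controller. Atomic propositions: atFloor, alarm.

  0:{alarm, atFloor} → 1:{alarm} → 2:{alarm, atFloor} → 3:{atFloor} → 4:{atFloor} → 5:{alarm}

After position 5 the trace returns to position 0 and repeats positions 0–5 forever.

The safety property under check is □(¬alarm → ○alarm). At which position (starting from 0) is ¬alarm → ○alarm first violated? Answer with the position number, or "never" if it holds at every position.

3

Check ¬alarm → ○alarm at each position in order: 0 ✓, 1 ✓, 2 ✓.
At position 3 the labels are {atFloor} and the next position 4 has {atFloor}, so ¬alarm → ○alarm is false there. This is the first violation.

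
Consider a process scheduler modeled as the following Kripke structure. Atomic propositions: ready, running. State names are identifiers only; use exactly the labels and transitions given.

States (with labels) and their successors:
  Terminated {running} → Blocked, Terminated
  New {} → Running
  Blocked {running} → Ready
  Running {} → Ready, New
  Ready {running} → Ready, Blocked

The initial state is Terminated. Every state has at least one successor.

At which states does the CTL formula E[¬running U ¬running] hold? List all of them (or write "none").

{New, Running}

States satisfying ¬running: {New, Running}.
States satisfying E[¬running U ¬running]: {New, Running}.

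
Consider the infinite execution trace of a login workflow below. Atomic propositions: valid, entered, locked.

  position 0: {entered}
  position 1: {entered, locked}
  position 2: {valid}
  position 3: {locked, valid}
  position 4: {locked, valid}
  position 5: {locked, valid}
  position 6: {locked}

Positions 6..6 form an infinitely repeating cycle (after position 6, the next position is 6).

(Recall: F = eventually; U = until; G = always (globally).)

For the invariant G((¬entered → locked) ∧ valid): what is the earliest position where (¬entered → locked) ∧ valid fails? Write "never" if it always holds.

0

At position 0 the labels are {entered}, so (¬entered → locked) ∧ valid is false there. This is the first violation.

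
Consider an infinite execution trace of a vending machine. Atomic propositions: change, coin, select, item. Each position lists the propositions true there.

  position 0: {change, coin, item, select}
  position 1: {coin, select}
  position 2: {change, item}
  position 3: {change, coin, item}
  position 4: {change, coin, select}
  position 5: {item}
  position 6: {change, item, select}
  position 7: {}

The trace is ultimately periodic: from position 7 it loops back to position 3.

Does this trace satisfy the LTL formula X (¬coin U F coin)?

Satisfied

The position after 0 is 1; ¬coin U F coin is true there.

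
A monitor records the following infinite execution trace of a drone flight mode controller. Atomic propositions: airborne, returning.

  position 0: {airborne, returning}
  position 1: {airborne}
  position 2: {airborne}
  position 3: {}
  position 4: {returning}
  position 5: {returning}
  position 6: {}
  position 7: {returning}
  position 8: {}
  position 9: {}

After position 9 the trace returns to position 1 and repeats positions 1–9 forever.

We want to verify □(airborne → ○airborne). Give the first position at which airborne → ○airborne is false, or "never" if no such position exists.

2

Check airborne → ○airborne at each position in order: 0 ✓, 1 ✓.
At position 2 the labels are {airborne} and the next position 3 has {}, so airborne → ○airborne is false there. This is the first violation.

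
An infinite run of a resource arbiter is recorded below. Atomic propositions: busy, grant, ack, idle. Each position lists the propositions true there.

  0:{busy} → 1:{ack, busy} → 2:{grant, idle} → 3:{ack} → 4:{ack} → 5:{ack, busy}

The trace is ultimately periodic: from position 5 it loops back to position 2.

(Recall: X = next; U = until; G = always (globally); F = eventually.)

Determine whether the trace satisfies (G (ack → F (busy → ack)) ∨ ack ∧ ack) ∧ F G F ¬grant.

G F ¬grant holds at position 0, which is reachable from 0, so F G F ¬grant holds.
At position 0: G (ack → F (busy → ack)) ∨ ack ∧ ack is true; F G F ¬grant is true; so (G (ack → F (busy → ack)) ∨ ack ∧ ack) ∧ F G F ¬grant is true.

Yes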